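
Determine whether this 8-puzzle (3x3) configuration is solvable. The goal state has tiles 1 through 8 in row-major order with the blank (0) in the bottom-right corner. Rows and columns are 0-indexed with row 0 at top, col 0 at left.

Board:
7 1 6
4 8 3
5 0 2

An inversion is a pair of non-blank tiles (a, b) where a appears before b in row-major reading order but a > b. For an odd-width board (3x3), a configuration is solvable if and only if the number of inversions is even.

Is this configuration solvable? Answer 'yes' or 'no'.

Answer: no

Derivation:
Inversions (pairs i<j in row-major order where tile[i] > tile[j] > 0): 17
17 is odd, so the puzzle is not solvable.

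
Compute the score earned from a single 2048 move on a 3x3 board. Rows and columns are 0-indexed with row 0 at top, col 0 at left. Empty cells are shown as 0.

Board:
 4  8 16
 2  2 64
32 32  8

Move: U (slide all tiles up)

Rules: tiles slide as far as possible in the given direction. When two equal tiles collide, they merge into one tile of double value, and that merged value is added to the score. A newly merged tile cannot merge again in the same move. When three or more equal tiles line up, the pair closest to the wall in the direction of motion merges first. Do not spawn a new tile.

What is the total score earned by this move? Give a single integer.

Slide up:
col 0: [4, 2, 32] -> [4, 2, 32]  score +0 (running 0)
col 1: [8, 2, 32] -> [8, 2, 32]  score +0 (running 0)
col 2: [16, 64, 8] -> [16, 64, 8]  score +0 (running 0)
Board after move:
 4  8 16
 2  2 64
32 32  8

Answer: 0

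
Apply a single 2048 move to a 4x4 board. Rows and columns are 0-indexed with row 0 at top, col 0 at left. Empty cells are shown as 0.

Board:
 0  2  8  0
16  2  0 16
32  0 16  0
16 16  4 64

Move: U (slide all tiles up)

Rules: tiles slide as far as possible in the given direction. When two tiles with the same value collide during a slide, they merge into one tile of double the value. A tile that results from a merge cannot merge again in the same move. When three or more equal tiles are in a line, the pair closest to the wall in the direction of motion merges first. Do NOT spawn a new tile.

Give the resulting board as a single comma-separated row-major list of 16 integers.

Answer: 16, 4, 8, 16, 32, 16, 16, 64, 16, 0, 4, 0, 0, 0, 0, 0

Derivation:
Slide up:
col 0: [0, 16, 32, 16] -> [16, 32, 16, 0]
col 1: [2, 2, 0, 16] -> [4, 16, 0, 0]
col 2: [8, 0, 16, 4] -> [8, 16, 4, 0]
col 3: [0, 16, 0, 64] -> [16, 64, 0, 0]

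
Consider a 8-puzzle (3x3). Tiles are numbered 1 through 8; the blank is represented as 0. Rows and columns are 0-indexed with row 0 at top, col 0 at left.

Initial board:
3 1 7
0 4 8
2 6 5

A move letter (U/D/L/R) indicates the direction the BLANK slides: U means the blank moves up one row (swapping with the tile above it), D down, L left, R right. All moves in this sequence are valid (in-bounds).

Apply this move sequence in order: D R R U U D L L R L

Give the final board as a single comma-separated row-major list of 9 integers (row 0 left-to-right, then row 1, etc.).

After move 1 (D):
3 1 7
2 4 8
0 6 5

After move 2 (R):
3 1 7
2 4 8
6 0 5

After move 3 (R):
3 1 7
2 4 8
6 5 0

After move 4 (U):
3 1 7
2 4 0
6 5 8

After move 5 (U):
3 1 0
2 4 7
6 5 8

After move 6 (D):
3 1 7
2 4 0
6 5 8

After move 7 (L):
3 1 7
2 0 4
6 5 8

After move 8 (L):
3 1 7
0 2 4
6 5 8

After move 9 (R):
3 1 7
2 0 4
6 5 8

After move 10 (L):
3 1 7
0 2 4
6 5 8

Answer: 3, 1, 7, 0, 2, 4, 6, 5, 8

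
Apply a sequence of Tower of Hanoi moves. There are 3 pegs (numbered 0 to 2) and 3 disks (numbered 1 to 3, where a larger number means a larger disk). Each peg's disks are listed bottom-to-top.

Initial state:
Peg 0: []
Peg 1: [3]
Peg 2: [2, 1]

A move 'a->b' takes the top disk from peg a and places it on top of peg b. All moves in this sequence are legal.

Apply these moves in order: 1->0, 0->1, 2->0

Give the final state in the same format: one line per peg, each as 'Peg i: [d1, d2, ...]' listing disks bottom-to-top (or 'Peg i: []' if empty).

After move 1 (1->0):
Peg 0: [3]
Peg 1: []
Peg 2: [2, 1]

After move 2 (0->1):
Peg 0: []
Peg 1: [3]
Peg 2: [2, 1]

After move 3 (2->0):
Peg 0: [1]
Peg 1: [3]
Peg 2: [2]

Answer: Peg 0: [1]
Peg 1: [3]
Peg 2: [2]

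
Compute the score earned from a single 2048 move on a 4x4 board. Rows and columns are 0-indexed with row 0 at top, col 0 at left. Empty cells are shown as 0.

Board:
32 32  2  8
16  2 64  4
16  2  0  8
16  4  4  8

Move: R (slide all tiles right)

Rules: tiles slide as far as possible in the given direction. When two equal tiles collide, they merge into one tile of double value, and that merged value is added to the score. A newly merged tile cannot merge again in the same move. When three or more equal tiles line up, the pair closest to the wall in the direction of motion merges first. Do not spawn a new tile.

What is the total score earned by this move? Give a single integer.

Slide right:
row 0: [32, 32, 2, 8] -> [0, 64, 2, 8]  score +64 (running 64)
row 1: [16, 2, 64, 4] -> [16, 2, 64, 4]  score +0 (running 64)
row 2: [16, 2, 0, 8] -> [0, 16, 2, 8]  score +0 (running 64)
row 3: [16, 4, 4, 8] -> [0, 16, 8, 8]  score +8 (running 72)
Board after move:
 0 64  2  8
16  2 64  4
 0 16  2  8
 0 16  8  8

Answer: 72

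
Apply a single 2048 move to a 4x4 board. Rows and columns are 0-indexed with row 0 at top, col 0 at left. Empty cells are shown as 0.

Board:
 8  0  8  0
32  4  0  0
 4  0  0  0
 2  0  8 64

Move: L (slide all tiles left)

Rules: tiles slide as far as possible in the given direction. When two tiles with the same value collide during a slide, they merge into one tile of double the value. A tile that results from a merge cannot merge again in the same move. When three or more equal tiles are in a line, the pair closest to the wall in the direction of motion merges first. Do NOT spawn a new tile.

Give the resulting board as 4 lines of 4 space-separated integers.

Slide left:
row 0: [8, 0, 8, 0] -> [16, 0, 0, 0]
row 1: [32, 4, 0, 0] -> [32, 4, 0, 0]
row 2: [4, 0, 0, 0] -> [4, 0, 0, 0]
row 3: [2, 0, 8, 64] -> [2, 8, 64, 0]

Answer: 16  0  0  0
32  4  0  0
 4  0  0  0
 2  8 64  0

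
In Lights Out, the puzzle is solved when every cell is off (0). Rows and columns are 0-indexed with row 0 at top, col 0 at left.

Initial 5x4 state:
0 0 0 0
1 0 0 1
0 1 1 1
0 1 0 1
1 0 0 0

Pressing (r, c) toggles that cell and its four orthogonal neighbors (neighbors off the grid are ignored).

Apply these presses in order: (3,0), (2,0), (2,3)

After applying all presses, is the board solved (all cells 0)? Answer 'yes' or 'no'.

Answer: yes

Derivation:
After press 1 at (3,0):
0 0 0 0
1 0 0 1
1 1 1 1
1 0 0 1
0 0 0 0

After press 2 at (2,0):
0 0 0 0
0 0 0 1
0 0 1 1
0 0 0 1
0 0 0 0

After press 3 at (2,3):
0 0 0 0
0 0 0 0
0 0 0 0
0 0 0 0
0 0 0 0

Lights still on: 0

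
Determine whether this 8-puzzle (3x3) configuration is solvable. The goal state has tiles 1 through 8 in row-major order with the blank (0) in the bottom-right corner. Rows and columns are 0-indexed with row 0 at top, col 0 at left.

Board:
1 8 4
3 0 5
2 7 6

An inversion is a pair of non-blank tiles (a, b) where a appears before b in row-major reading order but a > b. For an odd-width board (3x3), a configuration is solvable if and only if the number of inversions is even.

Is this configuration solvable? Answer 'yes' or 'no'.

Answer: no

Derivation:
Inversions (pairs i<j in row-major order where tile[i] > tile[j] > 0): 11
11 is odd, so the puzzle is not solvable.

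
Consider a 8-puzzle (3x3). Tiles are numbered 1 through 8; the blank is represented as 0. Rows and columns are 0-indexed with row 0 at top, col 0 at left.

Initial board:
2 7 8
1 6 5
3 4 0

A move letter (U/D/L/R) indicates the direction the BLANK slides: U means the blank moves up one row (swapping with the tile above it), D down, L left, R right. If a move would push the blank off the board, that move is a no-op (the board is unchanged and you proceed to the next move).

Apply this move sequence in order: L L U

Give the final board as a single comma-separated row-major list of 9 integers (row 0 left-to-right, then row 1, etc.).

Answer: 2, 7, 8, 0, 6, 5, 1, 3, 4

Derivation:
After move 1 (L):
2 7 8
1 6 5
3 0 4

After move 2 (L):
2 7 8
1 6 5
0 3 4

After move 3 (U):
2 7 8
0 6 5
1 3 4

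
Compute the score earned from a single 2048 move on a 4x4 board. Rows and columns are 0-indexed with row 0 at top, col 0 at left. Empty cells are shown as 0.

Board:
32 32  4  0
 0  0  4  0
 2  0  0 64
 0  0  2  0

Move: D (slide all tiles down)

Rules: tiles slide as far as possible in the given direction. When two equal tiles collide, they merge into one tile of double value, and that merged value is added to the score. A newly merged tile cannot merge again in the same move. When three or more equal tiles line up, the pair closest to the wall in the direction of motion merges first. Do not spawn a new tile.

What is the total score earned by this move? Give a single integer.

Slide down:
col 0: [32, 0, 2, 0] -> [0, 0, 32, 2]  score +0 (running 0)
col 1: [32, 0, 0, 0] -> [0, 0, 0, 32]  score +0 (running 0)
col 2: [4, 4, 0, 2] -> [0, 0, 8, 2]  score +8 (running 8)
col 3: [0, 0, 64, 0] -> [0, 0, 0, 64]  score +0 (running 8)
Board after move:
 0  0  0  0
 0  0  0  0
32  0  8  0
 2 32  2 64

Answer: 8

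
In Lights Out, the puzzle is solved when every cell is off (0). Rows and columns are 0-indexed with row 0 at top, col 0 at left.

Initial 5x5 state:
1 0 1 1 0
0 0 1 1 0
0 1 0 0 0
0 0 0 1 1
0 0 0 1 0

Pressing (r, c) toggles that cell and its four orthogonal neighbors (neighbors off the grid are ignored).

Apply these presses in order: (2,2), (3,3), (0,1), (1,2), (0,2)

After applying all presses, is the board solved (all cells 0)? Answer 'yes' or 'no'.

Answer: yes

Derivation:
After press 1 at (2,2):
1 0 1 1 0
0 0 0 1 0
0 0 1 1 0
0 0 1 1 1
0 0 0 1 0

After press 2 at (3,3):
1 0 1 1 0
0 0 0 1 0
0 0 1 0 0
0 0 0 0 0
0 0 0 0 0

After press 3 at (0,1):
0 1 0 1 0
0 1 0 1 0
0 0 1 0 0
0 0 0 0 0
0 0 0 0 0

After press 4 at (1,2):
0 1 1 1 0
0 0 1 0 0
0 0 0 0 0
0 0 0 0 0
0 0 0 0 0

After press 5 at (0,2):
0 0 0 0 0
0 0 0 0 0
0 0 0 0 0
0 0 0 0 0
0 0 0 0 0

Lights still on: 0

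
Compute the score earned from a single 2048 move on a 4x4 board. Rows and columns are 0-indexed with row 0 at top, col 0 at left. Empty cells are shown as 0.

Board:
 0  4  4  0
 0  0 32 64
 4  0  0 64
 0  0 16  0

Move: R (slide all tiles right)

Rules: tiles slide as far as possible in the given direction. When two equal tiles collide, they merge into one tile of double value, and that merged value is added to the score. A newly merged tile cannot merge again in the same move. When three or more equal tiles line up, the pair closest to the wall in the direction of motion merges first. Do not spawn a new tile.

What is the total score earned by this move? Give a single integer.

Answer: 8

Derivation:
Slide right:
row 0: [0, 4, 4, 0] -> [0, 0, 0, 8]  score +8 (running 8)
row 1: [0, 0, 32, 64] -> [0, 0, 32, 64]  score +0 (running 8)
row 2: [4, 0, 0, 64] -> [0, 0, 4, 64]  score +0 (running 8)
row 3: [0, 0, 16, 0] -> [0, 0, 0, 16]  score +0 (running 8)
Board after move:
 0  0  0  8
 0  0 32 64
 0  0  4 64
 0  0  0 16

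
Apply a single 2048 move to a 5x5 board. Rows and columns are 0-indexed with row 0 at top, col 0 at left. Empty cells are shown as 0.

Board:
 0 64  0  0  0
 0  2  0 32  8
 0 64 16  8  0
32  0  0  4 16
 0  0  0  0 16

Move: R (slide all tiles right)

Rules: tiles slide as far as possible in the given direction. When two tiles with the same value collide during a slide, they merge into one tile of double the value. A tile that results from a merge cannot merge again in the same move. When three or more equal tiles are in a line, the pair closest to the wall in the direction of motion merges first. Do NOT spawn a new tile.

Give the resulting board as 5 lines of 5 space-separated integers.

Slide right:
row 0: [0, 64, 0, 0, 0] -> [0, 0, 0, 0, 64]
row 1: [0, 2, 0, 32, 8] -> [0, 0, 2, 32, 8]
row 2: [0, 64, 16, 8, 0] -> [0, 0, 64, 16, 8]
row 3: [32, 0, 0, 4, 16] -> [0, 0, 32, 4, 16]
row 4: [0, 0, 0, 0, 16] -> [0, 0, 0, 0, 16]

Answer:  0  0  0  0 64
 0  0  2 32  8
 0  0 64 16  8
 0  0 32  4 16
 0  0  0  0 16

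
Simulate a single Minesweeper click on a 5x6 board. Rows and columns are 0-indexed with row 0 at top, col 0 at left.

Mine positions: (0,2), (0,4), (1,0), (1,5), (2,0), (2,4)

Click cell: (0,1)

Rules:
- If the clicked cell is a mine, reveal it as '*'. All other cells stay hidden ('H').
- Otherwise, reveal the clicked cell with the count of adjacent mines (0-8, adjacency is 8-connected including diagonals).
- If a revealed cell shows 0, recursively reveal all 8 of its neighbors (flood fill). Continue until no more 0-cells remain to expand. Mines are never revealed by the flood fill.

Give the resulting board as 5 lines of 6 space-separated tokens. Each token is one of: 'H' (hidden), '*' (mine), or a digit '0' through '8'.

H 2 H H H H
H H H H H H
H H H H H H
H H H H H H
H H H H H H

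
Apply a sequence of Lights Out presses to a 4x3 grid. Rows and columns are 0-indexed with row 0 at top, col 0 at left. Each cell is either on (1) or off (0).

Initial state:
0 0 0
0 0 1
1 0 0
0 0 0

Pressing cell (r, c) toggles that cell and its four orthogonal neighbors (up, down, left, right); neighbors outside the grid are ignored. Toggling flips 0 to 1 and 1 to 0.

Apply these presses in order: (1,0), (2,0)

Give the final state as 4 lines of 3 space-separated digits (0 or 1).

After press 1 at (1,0):
1 0 0
1 1 1
0 0 0
0 0 0

After press 2 at (2,0):
1 0 0
0 1 1
1 1 0
1 0 0

Answer: 1 0 0
0 1 1
1 1 0
1 0 0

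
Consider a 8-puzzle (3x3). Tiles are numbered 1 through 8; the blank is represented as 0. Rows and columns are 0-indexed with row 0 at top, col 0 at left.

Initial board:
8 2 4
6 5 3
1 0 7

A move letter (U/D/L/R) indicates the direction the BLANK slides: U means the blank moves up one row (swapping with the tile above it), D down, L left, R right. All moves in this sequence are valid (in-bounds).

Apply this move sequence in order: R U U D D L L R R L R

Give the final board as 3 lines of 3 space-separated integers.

Answer: 8 2 4
6 5 3
1 7 0

Derivation:
After move 1 (R):
8 2 4
6 5 3
1 7 0

After move 2 (U):
8 2 4
6 5 0
1 7 3

After move 3 (U):
8 2 0
6 5 4
1 7 3

After move 4 (D):
8 2 4
6 5 0
1 7 3

After move 5 (D):
8 2 4
6 5 3
1 7 0

After move 6 (L):
8 2 4
6 5 3
1 0 7

After move 7 (L):
8 2 4
6 5 3
0 1 7

After move 8 (R):
8 2 4
6 5 3
1 0 7

After move 9 (R):
8 2 4
6 5 3
1 7 0

After move 10 (L):
8 2 4
6 5 3
1 0 7

After move 11 (R):
8 2 4
6 5 3
1 7 0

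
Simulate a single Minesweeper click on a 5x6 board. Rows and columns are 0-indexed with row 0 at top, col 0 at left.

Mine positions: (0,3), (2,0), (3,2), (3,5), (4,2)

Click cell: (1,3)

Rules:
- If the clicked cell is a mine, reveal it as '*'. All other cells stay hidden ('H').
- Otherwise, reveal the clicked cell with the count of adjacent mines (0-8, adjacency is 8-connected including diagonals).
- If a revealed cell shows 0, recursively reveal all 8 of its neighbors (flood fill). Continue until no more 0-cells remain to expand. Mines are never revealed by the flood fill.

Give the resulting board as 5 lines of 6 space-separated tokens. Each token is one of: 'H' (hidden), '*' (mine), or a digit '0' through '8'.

H H H H H H
H H H 1 H H
H H H H H H
H H H H H H
H H H H H H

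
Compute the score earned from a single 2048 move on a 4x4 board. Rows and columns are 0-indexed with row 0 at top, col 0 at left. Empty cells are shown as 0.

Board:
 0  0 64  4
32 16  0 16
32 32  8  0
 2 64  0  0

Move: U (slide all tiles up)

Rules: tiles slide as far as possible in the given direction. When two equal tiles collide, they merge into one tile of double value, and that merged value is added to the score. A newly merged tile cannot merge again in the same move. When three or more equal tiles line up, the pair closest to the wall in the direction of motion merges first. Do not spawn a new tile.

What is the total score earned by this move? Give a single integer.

Answer: 64

Derivation:
Slide up:
col 0: [0, 32, 32, 2] -> [64, 2, 0, 0]  score +64 (running 64)
col 1: [0, 16, 32, 64] -> [16, 32, 64, 0]  score +0 (running 64)
col 2: [64, 0, 8, 0] -> [64, 8, 0, 0]  score +0 (running 64)
col 3: [4, 16, 0, 0] -> [4, 16, 0, 0]  score +0 (running 64)
Board after move:
64 16 64  4
 2 32  8 16
 0 64  0  0
 0  0  0  0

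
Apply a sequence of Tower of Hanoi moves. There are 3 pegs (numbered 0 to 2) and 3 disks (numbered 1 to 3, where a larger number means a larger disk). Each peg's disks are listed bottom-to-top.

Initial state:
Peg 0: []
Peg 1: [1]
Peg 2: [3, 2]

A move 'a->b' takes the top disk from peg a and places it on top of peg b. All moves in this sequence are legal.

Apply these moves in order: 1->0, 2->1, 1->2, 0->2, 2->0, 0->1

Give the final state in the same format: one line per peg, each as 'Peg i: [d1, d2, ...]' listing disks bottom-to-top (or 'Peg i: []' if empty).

After move 1 (1->0):
Peg 0: [1]
Peg 1: []
Peg 2: [3, 2]

After move 2 (2->1):
Peg 0: [1]
Peg 1: [2]
Peg 2: [3]

After move 3 (1->2):
Peg 0: [1]
Peg 1: []
Peg 2: [3, 2]

After move 4 (0->2):
Peg 0: []
Peg 1: []
Peg 2: [3, 2, 1]

After move 5 (2->0):
Peg 0: [1]
Peg 1: []
Peg 2: [3, 2]

After move 6 (0->1):
Peg 0: []
Peg 1: [1]
Peg 2: [3, 2]

Answer: Peg 0: []
Peg 1: [1]
Peg 2: [3, 2]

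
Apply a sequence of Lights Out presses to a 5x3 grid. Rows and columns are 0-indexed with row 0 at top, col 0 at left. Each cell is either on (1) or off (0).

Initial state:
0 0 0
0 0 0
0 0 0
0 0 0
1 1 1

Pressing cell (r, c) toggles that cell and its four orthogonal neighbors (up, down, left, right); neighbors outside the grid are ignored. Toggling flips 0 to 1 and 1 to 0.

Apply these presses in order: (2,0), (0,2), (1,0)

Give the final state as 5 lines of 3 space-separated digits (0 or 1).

After press 1 at (2,0):
0 0 0
1 0 0
1 1 0
1 0 0
1 1 1

After press 2 at (0,2):
0 1 1
1 0 1
1 1 0
1 0 0
1 1 1

After press 3 at (1,0):
1 1 1
0 1 1
0 1 0
1 0 0
1 1 1

Answer: 1 1 1
0 1 1
0 1 0
1 0 0
1 1 1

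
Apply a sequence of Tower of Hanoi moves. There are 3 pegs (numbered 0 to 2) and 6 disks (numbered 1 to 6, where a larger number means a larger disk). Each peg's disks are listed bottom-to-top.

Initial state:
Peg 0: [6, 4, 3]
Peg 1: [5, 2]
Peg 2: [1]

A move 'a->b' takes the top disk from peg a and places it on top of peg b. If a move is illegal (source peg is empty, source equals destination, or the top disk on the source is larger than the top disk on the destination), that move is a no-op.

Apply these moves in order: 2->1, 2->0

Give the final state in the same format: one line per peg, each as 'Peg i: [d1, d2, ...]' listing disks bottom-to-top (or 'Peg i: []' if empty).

After move 1 (2->1):
Peg 0: [6, 4, 3]
Peg 1: [5, 2, 1]
Peg 2: []

After move 2 (2->0):
Peg 0: [6, 4, 3]
Peg 1: [5, 2, 1]
Peg 2: []

Answer: Peg 0: [6, 4, 3]
Peg 1: [5, 2, 1]
Peg 2: []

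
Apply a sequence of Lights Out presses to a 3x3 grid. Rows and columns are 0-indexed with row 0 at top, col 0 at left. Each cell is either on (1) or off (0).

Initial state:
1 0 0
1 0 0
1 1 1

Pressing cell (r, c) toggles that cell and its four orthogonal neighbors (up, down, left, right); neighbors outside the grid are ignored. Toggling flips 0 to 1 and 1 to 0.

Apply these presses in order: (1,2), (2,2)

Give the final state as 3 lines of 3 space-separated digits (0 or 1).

Answer: 1 0 1
1 1 0
1 0 1

Derivation:
After press 1 at (1,2):
1 0 1
1 1 1
1 1 0

After press 2 at (2,2):
1 0 1
1 1 0
1 0 1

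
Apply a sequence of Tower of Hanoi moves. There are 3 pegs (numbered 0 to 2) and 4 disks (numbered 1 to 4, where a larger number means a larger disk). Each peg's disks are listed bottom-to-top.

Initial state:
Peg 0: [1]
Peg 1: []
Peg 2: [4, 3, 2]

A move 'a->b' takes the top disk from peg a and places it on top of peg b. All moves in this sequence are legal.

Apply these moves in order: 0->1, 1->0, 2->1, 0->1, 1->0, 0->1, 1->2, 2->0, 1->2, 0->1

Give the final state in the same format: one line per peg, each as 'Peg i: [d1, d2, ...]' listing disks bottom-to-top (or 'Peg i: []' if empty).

After move 1 (0->1):
Peg 0: []
Peg 1: [1]
Peg 2: [4, 3, 2]

After move 2 (1->0):
Peg 0: [1]
Peg 1: []
Peg 2: [4, 3, 2]

After move 3 (2->1):
Peg 0: [1]
Peg 1: [2]
Peg 2: [4, 3]

After move 4 (0->1):
Peg 0: []
Peg 1: [2, 1]
Peg 2: [4, 3]

After move 5 (1->0):
Peg 0: [1]
Peg 1: [2]
Peg 2: [4, 3]

After move 6 (0->1):
Peg 0: []
Peg 1: [2, 1]
Peg 2: [4, 3]

After move 7 (1->2):
Peg 0: []
Peg 1: [2]
Peg 2: [4, 3, 1]

After move 8 (2->0):
Peg 0: [1]
Peg 1: [2]
Peg 2: [4, 3]

After move 9 (1->2):
Peg 0: [1]
Peg 1: []
Peg 2: [4, 3, 2]

After move 10 (0->1):
Peg 0: []
Peg 1: [1]
Peg 2: [4, 3, 2]

Answer: Peg 0: []
Peg 1: [1]
Peg 2: [4, 3, 2]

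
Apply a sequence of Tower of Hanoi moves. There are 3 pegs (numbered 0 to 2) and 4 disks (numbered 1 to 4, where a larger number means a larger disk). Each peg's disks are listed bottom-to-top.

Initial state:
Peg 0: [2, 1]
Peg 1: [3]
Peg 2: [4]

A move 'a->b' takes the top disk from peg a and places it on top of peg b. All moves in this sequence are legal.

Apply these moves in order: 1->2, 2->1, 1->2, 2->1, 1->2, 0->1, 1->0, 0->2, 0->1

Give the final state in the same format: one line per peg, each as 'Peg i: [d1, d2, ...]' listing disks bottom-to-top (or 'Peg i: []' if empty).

After move 1 (1->2):
Peg 0: [2, 1]
Peg 1: []
Peg 2: [4, 3]

After move 2 (2->1):
Peg 0: [2, 1]
Peg 1: [3]
Peg 2: [4]

After move 3 (1->2):
Peg 0: [2, 1]
Peg 1: []
Peg 2: [4, 3]

After move 4 (2->1):
Peg 0: [2, 1]
Peg 1: [3]
Peg 2: [4]

After move 5 (1->2):
Peg 0: [2, 1]
Peg 1: []
Peg 2: [4, 3]

After move 6 (0->1):
Peg 0: [2]
Peg 1: [1]
Peg 2: [4, 3]

After move 7 (1->0):
Peg 0: [2, 1]
Peg 1: []
Peg 2: [4, 3]

After move 8 (0->2):
Peg 0: [2]
Peg 1: []
Peg 2: [4, 3, 1]

After move 9 (0->1):
Peg 0: []
Peg 1: [2]
Peg 2: [4, 3, 1]

Answer: Peg 0: []
Peg 1: [2]
Peg 2: [4, 3, 1]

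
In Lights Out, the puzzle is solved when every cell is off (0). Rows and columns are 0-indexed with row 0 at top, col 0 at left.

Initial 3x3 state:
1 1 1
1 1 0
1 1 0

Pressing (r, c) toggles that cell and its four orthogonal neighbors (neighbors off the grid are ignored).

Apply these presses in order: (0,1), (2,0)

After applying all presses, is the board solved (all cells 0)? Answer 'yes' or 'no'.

After press 1 at (0,1):
0 0 0
1 0 0
1 1 0

After press 2 at (2,0):
0 0 0
0 0 0
0 0 0

Lights still on: 0

Answer: yes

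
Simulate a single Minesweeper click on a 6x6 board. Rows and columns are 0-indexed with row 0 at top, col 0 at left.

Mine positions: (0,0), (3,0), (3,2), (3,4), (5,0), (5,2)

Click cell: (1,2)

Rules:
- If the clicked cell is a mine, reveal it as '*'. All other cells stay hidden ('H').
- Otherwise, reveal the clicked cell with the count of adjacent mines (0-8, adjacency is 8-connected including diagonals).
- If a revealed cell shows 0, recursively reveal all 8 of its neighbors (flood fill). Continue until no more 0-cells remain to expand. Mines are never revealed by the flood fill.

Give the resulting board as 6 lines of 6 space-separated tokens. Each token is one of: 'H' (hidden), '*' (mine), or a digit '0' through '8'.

H 1 0 0 0 0
H 1 0 0 0 0
H 2 1 2 1 1
H H H H H H
H H H H H H
H H H H H H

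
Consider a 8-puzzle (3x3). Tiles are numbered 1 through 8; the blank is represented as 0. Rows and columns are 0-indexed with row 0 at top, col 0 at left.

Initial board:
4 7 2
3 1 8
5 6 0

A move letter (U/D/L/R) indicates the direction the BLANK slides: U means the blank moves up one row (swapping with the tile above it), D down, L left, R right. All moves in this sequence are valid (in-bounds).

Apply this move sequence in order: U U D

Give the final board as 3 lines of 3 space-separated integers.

After move 1 (U):
4 7 2
3 1 0
5 6 8

After move 2 (U):
4 7 0
3 1 2
5 6 8

After move 3 (D):
4 7 2
3 1 0
5 6 8

Answer: 4 7 2
3 1 0
5 6 8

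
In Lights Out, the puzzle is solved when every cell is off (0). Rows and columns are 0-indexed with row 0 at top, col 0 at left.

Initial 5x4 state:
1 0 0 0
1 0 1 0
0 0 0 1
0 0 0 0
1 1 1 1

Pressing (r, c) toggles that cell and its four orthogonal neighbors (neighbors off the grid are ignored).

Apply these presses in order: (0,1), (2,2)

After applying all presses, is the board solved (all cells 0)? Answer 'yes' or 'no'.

Answer: no

Derivation:
After press 1 at (0,1):
0 1 1 0
1 1 1 0
0 0 0 1
0 0 0 0
1 1 1 1

After press 2 at (2,2):
0 1 1 0
1 1 0 0
0 1 1 0
0 0 1 0
1 1 1 1

Lights still on: 11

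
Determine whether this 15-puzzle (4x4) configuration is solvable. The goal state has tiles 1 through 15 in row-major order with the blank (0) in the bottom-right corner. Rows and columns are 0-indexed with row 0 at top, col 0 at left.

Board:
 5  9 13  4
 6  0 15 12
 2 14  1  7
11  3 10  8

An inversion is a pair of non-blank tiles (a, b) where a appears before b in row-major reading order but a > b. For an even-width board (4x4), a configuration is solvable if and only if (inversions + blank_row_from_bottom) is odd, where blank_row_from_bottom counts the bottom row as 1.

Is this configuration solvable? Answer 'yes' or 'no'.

Inversions: 55
Blank is in row 1 (0-indexed from top), which is row 3 counting from the bottom (bottom = 1).
55 + 3 = 58, which is even, so the puzzle is not solvable.

Answer: no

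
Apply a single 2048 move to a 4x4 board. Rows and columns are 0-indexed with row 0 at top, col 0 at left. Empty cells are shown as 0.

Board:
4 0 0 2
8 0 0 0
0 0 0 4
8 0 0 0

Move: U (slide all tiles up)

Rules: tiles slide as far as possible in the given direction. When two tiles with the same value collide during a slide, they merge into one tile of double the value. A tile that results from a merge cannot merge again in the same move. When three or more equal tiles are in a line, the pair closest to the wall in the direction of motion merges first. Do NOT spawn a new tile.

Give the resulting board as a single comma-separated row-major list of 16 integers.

Slide up:
col 0: [4, 8, 0, 8] -> [4, 16, 0, 0]
col 1: [0, 0, 0, 0] -> [0, 0, 0, 0]
col 2: [0, 0, 0, 0] -> [0, 0, 0, 0]
col 3: [2, 0, 4, 0] -> [2, 4, 0, 0]

Answer: 4, 0, 0, 2, 16, 0, 0, 4, 0, 0, 0, 0, 0, 0, 0, 0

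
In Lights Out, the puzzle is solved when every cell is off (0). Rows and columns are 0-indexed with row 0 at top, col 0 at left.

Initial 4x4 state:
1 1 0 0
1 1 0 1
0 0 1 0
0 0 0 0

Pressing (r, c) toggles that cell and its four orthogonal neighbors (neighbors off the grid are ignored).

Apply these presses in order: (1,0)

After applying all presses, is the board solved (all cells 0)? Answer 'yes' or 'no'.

After press 1 at (1,0):
0 1 0 0
0 0 0 1
1 0 1 0
0 0 0 0

Lights still on: 4

Answer: no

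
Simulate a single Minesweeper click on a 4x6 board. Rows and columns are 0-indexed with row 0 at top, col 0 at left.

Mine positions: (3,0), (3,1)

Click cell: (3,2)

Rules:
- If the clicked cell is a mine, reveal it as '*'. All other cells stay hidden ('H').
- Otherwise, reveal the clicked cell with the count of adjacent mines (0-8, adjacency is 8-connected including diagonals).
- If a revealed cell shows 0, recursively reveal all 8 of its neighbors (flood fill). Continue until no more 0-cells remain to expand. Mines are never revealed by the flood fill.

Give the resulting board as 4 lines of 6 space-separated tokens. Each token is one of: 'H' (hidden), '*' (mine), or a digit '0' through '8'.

H H H H H H
H H H H H H
H H H H H H
H H 1 H H H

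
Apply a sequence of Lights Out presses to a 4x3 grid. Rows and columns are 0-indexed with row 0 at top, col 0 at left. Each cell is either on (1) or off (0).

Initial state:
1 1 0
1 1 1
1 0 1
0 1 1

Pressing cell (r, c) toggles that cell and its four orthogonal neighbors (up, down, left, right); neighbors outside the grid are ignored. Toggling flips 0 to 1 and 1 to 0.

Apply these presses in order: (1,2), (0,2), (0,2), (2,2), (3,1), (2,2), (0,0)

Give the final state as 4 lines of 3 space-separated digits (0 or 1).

After press 1 at (1,2):
1 1 1
1 0 0
1 0 0
0 1 1

After press 2 at (0,2):
1 0 0
1 0 1
1 0 0
0 1 1

After press 3 at (0,2):
1 1 1
1 0 0
1 0 0
0 1 1

After press 4 at (2,2):
1 1 1
1 0 1
1 1 1
0 1 0

After press 5 at (3,1):
1 1 1
1 0 1
1 0 1
1 0 1

After press 6 at (2,2):
1 1 1
1 0 0
1 1 0
1 0 0

After press 7 at (0,0):
0 0 1
0 0 0
1 1 0
1 0 0

Answer: 0 0 1
0 0 0
1 1 0
1 0 0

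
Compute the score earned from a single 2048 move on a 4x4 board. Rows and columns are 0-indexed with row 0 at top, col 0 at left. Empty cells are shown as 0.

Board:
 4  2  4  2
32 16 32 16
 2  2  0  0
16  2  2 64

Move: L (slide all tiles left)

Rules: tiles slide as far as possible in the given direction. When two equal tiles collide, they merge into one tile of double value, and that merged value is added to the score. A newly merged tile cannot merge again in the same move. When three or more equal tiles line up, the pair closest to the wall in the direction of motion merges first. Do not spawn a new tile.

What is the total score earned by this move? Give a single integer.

Slide left:
row 0: [4, 2, 4, 2] -> [4, 2, 4, 2]  score +0 (running 0)
row 1: [32, 16, 32, 16] -> [32, 16, 32, 16]  score +0 (running 0)
row 2: [2, 2, 0, 0] -> [4, 0, 0, 0]  score +4 (running 4)
row 3: [16, 2, 2, 64] -> [16, 4, 64, 0]  score +4 (running 8)
Board after move:
 4  2  4  2
32 16 32 16
 4  0  0  0
16  4 64  0

Answer: 8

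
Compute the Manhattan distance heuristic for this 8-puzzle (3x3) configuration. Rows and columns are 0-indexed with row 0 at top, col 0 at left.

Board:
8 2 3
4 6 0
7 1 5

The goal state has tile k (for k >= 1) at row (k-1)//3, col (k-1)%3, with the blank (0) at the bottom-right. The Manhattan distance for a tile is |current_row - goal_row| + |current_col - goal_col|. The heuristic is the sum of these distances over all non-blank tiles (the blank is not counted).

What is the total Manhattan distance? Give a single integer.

Answer: 9

Derivation:
Tile 8: (0,0)->(2,1) = 3
Tile 2: (0,1)->(0,1) = 0
Tile 3: (0,2)->(0,2) = 0
Tile 4: (1,0)->(1,0) = 0
Tile 6: (1,1)->(1,2) = 1
Tile 7: (2,0)->(2,0) = 0
Tile 1: (2,1)->(0,0) = 3
Tile 5: (2,2)->(1,1) = 2
Sum: 3 + 0 + 0 + 0 + 1 + 0 + 3 + 2 = 9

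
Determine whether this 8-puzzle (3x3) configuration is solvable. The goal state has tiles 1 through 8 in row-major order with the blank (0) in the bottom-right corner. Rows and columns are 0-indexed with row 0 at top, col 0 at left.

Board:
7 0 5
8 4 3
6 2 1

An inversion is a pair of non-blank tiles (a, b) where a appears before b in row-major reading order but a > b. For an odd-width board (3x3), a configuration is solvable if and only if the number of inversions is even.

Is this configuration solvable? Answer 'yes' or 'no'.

Inversions (pairs i<j in row-major order where tile[i] > tile[j] > 0): 23
23 is odd, so the puzzle is not solvable.

Answer: no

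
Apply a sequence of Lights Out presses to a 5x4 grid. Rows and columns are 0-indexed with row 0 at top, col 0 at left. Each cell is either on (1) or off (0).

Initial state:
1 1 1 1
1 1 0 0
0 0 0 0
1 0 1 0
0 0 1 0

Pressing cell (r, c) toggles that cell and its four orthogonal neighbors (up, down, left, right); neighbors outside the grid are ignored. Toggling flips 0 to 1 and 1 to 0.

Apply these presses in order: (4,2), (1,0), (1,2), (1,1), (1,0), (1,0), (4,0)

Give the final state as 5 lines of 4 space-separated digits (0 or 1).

After press 1 at (4,2):
1 1 1 1
1 1 0 0
0 0 0 0
1 0 0 0
0 1 0 1

After press 2 at (1,0):
0 1 1 1
0 0 0 0
1 0 0 0
1 0 0 0
0 1 0 1

After press 3 at (1,2):
0 1 0 1
0 1 1 1
1 0 1 0
1 0 0 0
0 1 0 1

After press 4 at (1,1):
0 0 0 1
1 0 0 1
1 1 1 0
1 0 0 0
0 1 0 1

After press 5 at (1,0):
1 0 0 1
0 1 0 1
0 1 1 0
1 0 0 0
0 1 0 1

After press 6 at (1,0):
0 0 0 1
1 0 0 1
1 1 1 0
1 0 0 0
0 1 0 1

After press 7 at (4,0):
0 0 0 1
1 0 0 1
1 1 1 0
0 0 0 0
1 0 0 1

Answer: 0 0 0 1
1 0 0 1
1 1 1 0
0 0 0 0
1 0 0 1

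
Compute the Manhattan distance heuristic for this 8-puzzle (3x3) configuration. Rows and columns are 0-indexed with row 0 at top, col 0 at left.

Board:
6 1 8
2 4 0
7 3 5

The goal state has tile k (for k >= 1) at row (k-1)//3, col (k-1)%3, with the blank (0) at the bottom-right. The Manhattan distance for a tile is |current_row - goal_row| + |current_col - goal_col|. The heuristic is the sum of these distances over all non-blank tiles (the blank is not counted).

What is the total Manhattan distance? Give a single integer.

Answer: 15

Derivation:
Tile 6: (0,0)->(1,2) = 3
Tile 1: (0,1)->(0,0) = 1
Tile 8: (0,2)->(2,1) = 3
Tile 2: (1,0)->(0,1) = 2
Tile 4: (1,1)->(1,0) = 1
Tile 7: (2,0)->(2,0) = 0
Tile 3: (2,1)->(0,2) = 3
Tile 5: (2,2)->(1,1) = 2
Sum: 3 + 1 + 3 + 2 + 1 + 0 + 3 + 2 = 15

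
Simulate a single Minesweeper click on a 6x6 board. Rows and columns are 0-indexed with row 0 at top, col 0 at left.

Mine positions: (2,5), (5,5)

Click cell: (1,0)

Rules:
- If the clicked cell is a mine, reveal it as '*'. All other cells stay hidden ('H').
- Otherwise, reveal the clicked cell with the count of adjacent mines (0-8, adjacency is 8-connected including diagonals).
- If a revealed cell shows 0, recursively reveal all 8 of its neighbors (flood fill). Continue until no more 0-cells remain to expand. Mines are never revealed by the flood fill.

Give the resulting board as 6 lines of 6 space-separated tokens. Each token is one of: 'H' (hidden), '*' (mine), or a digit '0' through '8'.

0 0 0 0 0 0
0 0 0 0 1 1
0 0 0 0 1 H
0 0 0 0 1 H
0 0 0 0 1 H
0 0 0 0 1 H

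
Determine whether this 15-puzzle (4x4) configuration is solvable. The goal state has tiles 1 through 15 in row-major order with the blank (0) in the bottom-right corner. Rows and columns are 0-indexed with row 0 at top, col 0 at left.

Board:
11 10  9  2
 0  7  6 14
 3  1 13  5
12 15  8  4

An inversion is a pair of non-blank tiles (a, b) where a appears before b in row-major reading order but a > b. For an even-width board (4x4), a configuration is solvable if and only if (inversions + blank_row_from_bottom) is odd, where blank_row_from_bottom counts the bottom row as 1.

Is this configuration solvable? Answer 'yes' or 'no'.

Inversions: 55
Blank is in row 1 (0-indexed from top), which is row 3 counting from the bottom (bottom = 1).
55 + 3 = 58, which is even, so the puzzle is not solvable.

Answer: no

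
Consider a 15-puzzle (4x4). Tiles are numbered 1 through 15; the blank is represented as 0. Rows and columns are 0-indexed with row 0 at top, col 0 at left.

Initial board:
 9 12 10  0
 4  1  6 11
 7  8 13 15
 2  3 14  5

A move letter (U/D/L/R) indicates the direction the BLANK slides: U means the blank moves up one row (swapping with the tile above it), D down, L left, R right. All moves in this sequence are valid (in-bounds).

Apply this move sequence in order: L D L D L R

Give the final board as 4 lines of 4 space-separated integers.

Answer:  9 12  6 10
 4  8  1 11
 7  0 13 15
 2  3 14  5

Derivation:
After move 1 (L):
 9 12  0 10
 4  1  6 11
 7  8 13 15
 2  3 14  5

After move 2 (D):
 9 12  6 10
 4  1  0 11
 7  8 13 15
 2  3 14  5

After move 3 (L):
 9 12  6 10
 4  0  1 11
 7  8 13 15
 2  3 14  5

After move 4 (D):
 9 12  6 10
 4  8  1 11
 7  0 13 15
 2  3 14  5

After move 5 (L):
 9 12  6 10
 4  8  1 11
 0  7 13 15
 2  3 14  5

After move 6 (R):
 9 12  6 10
 4  8  1 11
 7  0 13 15
 2  3 14  5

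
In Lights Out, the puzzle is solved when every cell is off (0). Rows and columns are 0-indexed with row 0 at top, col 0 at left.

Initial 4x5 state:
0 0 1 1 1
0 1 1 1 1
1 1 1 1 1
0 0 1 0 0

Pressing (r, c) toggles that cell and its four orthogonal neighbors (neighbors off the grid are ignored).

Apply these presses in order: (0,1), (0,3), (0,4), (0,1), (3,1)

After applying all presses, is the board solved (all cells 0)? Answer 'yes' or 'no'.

Answer: no

Derivation:
After press 1 at (0,1):
1 1 0 1 1
0 0 1 1 1
1 1 1 1 1
0 0 1 0 0

After press 2 at (0,3):
1 1 1 0 0
0 0 1 0 1
1 1 1 1 1
0 0 1 0 0

After press 3 at (0,4):
1 1 1 1 1
0 0 1 0 0
1 1 1 1 1
0 0 1 0 0

After press 4 at (0,1):
0 0 0 1 1
0 1 1 0 0
1 1 1 1 1
0 0 1 0 0

After press 5 at (3,1):
0 0 0 1 1
0 1 1 0 0
1 0 1 1 1
1 1 0 0 0

Lights still on: 10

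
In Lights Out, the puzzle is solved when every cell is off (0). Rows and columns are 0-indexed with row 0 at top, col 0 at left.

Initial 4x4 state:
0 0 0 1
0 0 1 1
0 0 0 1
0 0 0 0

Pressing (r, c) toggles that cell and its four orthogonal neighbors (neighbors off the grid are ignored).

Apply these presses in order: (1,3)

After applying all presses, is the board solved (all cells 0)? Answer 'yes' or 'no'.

Answer: yes

Derivation:
After press 1 at (1,3):
0 0 0 0
0 0 0 0
0 0 0 0
0 0 0 0

Lights still on: 0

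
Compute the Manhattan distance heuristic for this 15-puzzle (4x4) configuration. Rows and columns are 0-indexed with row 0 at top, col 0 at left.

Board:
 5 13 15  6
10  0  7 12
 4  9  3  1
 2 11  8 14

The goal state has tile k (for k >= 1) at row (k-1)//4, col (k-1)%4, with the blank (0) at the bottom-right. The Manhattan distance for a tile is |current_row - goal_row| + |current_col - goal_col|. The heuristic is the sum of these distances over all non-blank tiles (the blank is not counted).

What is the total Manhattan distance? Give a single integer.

Tile 5: at (0,0), goal (1,0), distance |0-1|+|0-0| = 1
Tile 13: at (0,1), goal (3,0), distance |0-3|+|1-0| = 4
Tile 15: at (0,2), goal (3,2), distance |0-3|+|2-2| = 3
Tile 6: at (0,3), goal (1,1), distance |0-1|+|3-1| = 3
Tile 10: at (1,0), goal (2,1), distance |1-2|+|0-1| = 2
Tile 7: at (1,2), goal (1,2), distance |1-1|+|2-2| = 0
Tile 12: at (1,3), goal (2,3), distance |1-2|+|3-3| = 1
Tile 4: at (2,0), goal (0,3), distance |2-0|+|0-3| = 5
Tile 9: at (2,1), goal (2,0), distance |2-2|+|1-0| = 1
Tile 3: at (2,2), goal (0,2), distance |2-0|+|2-2| = 2
Tile 1: at (2,3), goal (0,0), distance |2-0|+|3-0| = 5
Tile 2: at (3,0), goal (0,1), distance |3-0|+|0-1| = 4
Tile 11: at (3,1), goal (2,2), distance |3-2|+|1-2| = 2
Tile 8: at (3,2), goal (1,3), distance |3-1|+|2-3| = 3
Tile 14: at (3,3), goal (3,1), distance |3-3|+|3-1| = 2
Sum: 1 + 4 + 3 + 3 + 2 + 0 + 1 + 5 + 1 + 2 + 5 + 4 + 2 + 3 + 2 = 38

Answer: 38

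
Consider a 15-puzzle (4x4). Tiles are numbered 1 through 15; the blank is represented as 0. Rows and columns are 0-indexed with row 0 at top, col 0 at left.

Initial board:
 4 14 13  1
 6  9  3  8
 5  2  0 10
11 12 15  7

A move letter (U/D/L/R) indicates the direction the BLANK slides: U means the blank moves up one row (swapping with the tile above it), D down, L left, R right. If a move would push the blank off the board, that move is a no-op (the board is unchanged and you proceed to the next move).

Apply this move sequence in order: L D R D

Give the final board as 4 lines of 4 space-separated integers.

After move 1 (L):
 4 14 13  1
 6  9  3  8
 5  0  2 10
11 12 15  7

After move 2 (D):
 4 14 13  1
 6  9  3  8
 5 12  2 10
11  0 15  7

After move 3 (R):
 4 14 13  1
 6  9  3  8
 5 12  2 10
11 15  0  7

After move 4 (D):
 4 14 13  1
 6  9  3  8
 5 12  2 10
11 15  0  7

Answer:  4 14 13  1
 6  9  3  8
 5 12  2 10
11 15  0  7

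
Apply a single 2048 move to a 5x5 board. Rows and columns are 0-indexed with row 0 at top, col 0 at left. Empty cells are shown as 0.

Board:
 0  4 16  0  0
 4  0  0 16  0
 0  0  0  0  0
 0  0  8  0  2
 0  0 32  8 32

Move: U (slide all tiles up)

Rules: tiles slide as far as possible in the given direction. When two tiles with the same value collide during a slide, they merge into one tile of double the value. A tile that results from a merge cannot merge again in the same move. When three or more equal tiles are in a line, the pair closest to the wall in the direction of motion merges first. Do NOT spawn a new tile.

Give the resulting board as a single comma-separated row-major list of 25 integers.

Slide up:
col 0: [0, 4, 0, 0, 0] -> [4, 0, 0, 0, 0]
col 1: [4, 0, 0, 0, 0] -> [4, 0, 0, 0, 0]
col 2: [16, 0, 0, 8, 32] -> [16, 8, 32, 0, 0]
col 3: [0, 16, 0, 0, 8] -> [16, 8, 0, 0, 0]
col 4: [0, 0, 0, 2, 32] -> [2, 32, 0, 0, 0]

Answer: 4, 4, 16, 16, 2, 0, 0, 8, 8, 32, 0, 0, 32, 0, 0, 0, 0, 0, 0, 0, 0, 0, 0, 0, 0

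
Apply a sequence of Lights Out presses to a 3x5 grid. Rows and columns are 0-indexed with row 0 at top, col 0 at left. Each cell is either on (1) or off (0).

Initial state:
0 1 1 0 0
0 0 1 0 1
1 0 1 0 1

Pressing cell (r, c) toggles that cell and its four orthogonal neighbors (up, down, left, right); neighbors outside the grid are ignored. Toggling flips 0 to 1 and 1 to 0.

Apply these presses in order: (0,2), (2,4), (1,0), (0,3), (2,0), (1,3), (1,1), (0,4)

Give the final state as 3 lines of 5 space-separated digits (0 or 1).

Answer: 1 1 1 0 0
1 0 0 0 0
1 0 1 0 0

Derivation:
After press 1 at (0,2):
0 0 0 1 0
0 0 0 0 1
1 0 1 0 1

After press 2 at (2,4):
0 0 0 1 0
0 0 0 0 0
1 0 1 1 0

After press 3 at (1,0):
1 0 0 1 0
1 1 0 0 0
0 0 1 1 0

After press 4 at (0,3):
1 0 1 0 1
1 1 0 1 0
0 0 1 1 0

After press 5 at (2,0):
1 0 1 0 1
0 1 0 1 0
1 1 1 1 0

After press 6 at (1,3):
1 0 1 1 1
0 1 1 0 1
1 1 1 0 0

After press 7 at (1,1):
1 1 1 1 1
1 0 0 0 1
1 0 1 0 0

After press 8 at (0,4):
1 1 1 0 0
1 0 0 0 0
1 0 1 0 0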